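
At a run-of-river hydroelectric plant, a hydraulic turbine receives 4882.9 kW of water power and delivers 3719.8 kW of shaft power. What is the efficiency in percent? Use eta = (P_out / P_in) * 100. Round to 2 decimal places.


Turbine efficiency = (output power / input power) * 100
eta = (3719.8 / 4882.9) * 100
eta = 76.18%

76.18


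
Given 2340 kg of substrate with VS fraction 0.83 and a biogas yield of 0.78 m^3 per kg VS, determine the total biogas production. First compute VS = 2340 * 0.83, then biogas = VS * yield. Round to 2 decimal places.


Compute volatile solids:
  VS = mass * VS_fraction = 2340 * 0.83 = 1942.2 kg
Calculate biogas volume:
  Biogas = VS * specific_yield = 1942.2 * 0.78
  Biogas = 1514.92 m^3

1514.92


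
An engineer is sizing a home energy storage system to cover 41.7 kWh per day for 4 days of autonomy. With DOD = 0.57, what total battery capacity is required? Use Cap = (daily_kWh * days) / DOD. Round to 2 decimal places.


Total energy needed = daily * days = 41.7 * 4 = 166.8 kWh
Account for depth of discharge:
  Cap = total_energy / DOD = 166.8 / 0.57
  Cap = 292.63 kWh

292.63


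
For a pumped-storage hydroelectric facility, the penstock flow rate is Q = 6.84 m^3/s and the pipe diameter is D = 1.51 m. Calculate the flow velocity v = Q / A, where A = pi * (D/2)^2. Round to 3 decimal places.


Compute pipe cross-sectional area:
  A = pi * (D/2)^2 = pi * (1.51/2)^2 = 1.7908 m^2
Calculate velocity:
  v = Q / A = 6.84 / 1.7908
  v = 3.820 m/s

3.820


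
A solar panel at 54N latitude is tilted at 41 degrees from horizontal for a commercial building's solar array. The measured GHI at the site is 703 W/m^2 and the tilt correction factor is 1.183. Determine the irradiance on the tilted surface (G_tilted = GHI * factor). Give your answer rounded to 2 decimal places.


Identify the given values:
  GHI = 703 W/m^2, tilt correction factor = 1.183
Apply the formula G_tilted = GHI * factor:
  G_tilted = 703 * 1.183
  G_tilted = 831.65 W/m^2

831.65


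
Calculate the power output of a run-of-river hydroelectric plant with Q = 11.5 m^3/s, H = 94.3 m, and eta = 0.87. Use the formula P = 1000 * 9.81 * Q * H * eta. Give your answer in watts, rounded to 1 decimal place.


Apply the hydropower formula P = rho * g * Q * H * eta
rho * g = 1000 * 9.81 = 9810.0
P = 9810.0 * 11.5 * 94.3 * 0.87
P = 9255455.4 W

9255455.4


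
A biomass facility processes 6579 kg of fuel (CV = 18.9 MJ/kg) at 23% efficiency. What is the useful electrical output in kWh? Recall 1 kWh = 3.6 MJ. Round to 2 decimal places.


Total energy = mass * CV = 6579 * 18.9 = 124343.1 MJ
Useful energy = total * eta = 124343.1 * 0.23 = 28598.91 MJ
Convert to kWh: 28598.91 / 3.6
Useful energy = 7944.14 kWh

7944.14


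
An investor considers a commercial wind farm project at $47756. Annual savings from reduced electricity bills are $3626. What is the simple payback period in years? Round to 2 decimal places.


Simple payback period = initial cost / annual savings
Payback = 47756 / 3626
Payback = 13.17 years

13.17


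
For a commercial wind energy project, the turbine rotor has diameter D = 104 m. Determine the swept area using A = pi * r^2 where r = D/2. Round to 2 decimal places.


Compute the rotor radius:
  r = D / 2 = 104 / 2 = 52.0 m
Calculate swept area:
  A = pi * r^2 = pi * 52.0^2
  A = 8494.87 m^2

8494.87


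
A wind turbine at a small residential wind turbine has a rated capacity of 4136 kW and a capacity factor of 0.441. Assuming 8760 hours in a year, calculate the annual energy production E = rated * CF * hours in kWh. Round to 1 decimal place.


Annual energy = rated_kW * capacity_factor * hours_per_year
Given: P_rated = 4136 kW, CF = 0.441, hours = 8760
E = 4136 * 0.441 * 8760
E = 15978029.8 kWh

15978029.8


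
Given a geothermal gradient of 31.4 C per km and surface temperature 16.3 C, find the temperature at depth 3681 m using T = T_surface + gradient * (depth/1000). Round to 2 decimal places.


Convert depth to km: 3681 / 1000 = 3.681 km
Temperature increase = gradient * depth_km = 31.4 * 3.681 = 115.58 C
Temperature at depth = T_surface + delta_T = 16.3 + 115.58
T = 131.88 C

131.88


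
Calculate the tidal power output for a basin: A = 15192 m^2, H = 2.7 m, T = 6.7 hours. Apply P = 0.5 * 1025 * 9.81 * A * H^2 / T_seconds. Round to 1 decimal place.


Convert period to seconds: T = 6.7 * 3600 = 24120.0 s
H^2 = 2.7^2 = 7.29
P = 0.5 * rho * g * A * H^2 / T
P = 0.5 * 1025 * 9.81 * 15192 * 7.29 / 24120.0
P = 23084.9 W

23084.9


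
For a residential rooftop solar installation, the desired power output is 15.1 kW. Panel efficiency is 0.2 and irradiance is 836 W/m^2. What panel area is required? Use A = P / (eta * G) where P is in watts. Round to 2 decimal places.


Convert target power to watts: P = 15.1 * 1000 = 15100.0 W
Compute denominator: eta * G = 0.2 * 836 = 167.2
Required area A = P / (eta * G) = 15100.0 / 167.2
A = 90.31 m^2

90.31


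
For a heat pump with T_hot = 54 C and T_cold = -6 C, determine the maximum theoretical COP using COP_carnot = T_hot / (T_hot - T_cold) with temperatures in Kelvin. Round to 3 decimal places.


Convert to Kelvin:
  T_hot = 54 + 273.15 = 327.15 K
  T_cold = -6 + 273.15 = 267.15 K
Apply Carnot COP formula:
  COP = T_hot_K / (T_hot_K - T_cold_K) = 327.15 / 60.0
  COP = 5.453

5.453


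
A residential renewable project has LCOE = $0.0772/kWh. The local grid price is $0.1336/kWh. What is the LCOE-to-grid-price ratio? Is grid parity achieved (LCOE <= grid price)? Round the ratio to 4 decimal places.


Compare LCOE to grid price:
  LCOE = $0.0772/kWh, Grid price = $0.1336/kWh
  Ratio = LCOE / grid_price = 0.0772 / 0.1336 = 0.5778
  Grid parity achieved (ratio <= 1)? yes

0.5778


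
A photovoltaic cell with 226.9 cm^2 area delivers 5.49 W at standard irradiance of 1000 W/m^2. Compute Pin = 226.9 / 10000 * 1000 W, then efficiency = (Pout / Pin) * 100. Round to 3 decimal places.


First compute the input power:
  Pin = area_cm2 / 10000 * G = 226.9 / 10000 * 1000 = 22.69 W
Then compute efficiency:
  Efficiency = (Pout / Pin) * 100 = (5.49 / 22.69) * 100
  Efficiency = 24.196%

24.196


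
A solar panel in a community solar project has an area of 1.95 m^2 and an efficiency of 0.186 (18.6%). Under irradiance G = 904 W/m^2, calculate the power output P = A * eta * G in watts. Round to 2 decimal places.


Use the solar power formula P = A * eta * G.
Given: A = 1.95 m^2, eta = 0.186, G = 904 W/m^2
P = 1.95 * 0.186 * 904
P = 327.88 W

327.88


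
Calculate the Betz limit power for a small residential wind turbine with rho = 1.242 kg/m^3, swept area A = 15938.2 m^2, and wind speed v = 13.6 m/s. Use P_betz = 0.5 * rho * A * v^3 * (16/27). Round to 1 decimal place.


The Betz coefficient Cp_max = 16/27 = 0.5926
v^3 = 13.6^3 = 2515.456
P_betz = 0.5 * rho * A * v^3 * Cp_max
P_betz = 0.5 * 1.242 * 15938.2 * 2515.456 * 0.5926
P_betz = 14753797.4 W

14753797.4


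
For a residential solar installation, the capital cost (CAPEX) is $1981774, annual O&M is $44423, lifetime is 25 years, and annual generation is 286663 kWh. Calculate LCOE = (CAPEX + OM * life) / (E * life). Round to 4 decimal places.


Total cost = CAPEX + OM * lifetime = 1981774 + 44423 * 25 = 1981774 + 1110575 = 3092349
Total generation = annual * lifetime = 286663 * 25 = 7166575 kWh
LCOE = 3092349 / 7166575
LCOE = 0.4315 $/kWh

0.4315


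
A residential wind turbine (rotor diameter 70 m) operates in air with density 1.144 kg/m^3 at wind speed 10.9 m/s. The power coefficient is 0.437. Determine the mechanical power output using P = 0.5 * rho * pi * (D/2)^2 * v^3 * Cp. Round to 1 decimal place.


Step 1 -- Compute swept area:
  A = pi * (D/2)^2 = pi * (70/2)^2 = 3848.45 m^2
Step 2 -- Apply wind power equation:
  P = 0.5 * rho * A * v^3 * Cp
  v^3 = 10.9^3 = 1295.029
  P = 0.5 * 1.144 * 3848.45 * 1295.029 * 0.437
  P = 1245784.5 W

1245784.5


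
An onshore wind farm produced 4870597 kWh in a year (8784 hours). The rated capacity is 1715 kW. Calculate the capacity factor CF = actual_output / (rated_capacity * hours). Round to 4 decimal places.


Capacity factor = actual output / maximum possible output
Maximum possible = rated * hours = 1715 * 8784 = 15064560 kWh
CF = 4870597 / 15064560
CF = 0.3233

0.3233


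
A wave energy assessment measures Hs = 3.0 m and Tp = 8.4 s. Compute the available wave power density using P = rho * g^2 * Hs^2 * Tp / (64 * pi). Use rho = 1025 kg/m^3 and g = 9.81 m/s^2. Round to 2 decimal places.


Apply wave power formula:
  g^2 = 9.81^2 = 96.2361
  Hs^2 = 3.0^2 = 9.0
  Numerator = rho * g^2 * Hs^2 * Tp = 1025 * 96.2361 * 9.0 * 8.4 = 7457335.39
  Denominator = 64 * pi = 201.0619
  P = 7457335.39 / 201.0619 = 37089.74 W/m

37089.74


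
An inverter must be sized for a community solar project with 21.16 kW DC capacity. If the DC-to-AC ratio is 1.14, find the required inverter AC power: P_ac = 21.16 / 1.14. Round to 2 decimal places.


The inverter AC capacity is determined by the DC/AC ratio.
Given: P_dc = 21.16 kW, DC/AC ratio = 1.14
P_ac = P_dc / ratio = 21.16 / 1.14
P_ac = 18.56 kW

18.56


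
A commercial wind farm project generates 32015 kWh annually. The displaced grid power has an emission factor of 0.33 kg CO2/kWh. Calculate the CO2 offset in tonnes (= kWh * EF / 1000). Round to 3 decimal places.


CO2 offset in kg = generation * emission_factor
CO2 offset = 32015 * 0.33 = 10564.95 kg
Convert to tonnes:
  CO2 offset = 10564.95 / 1000 = 10.565 tonnes

10.565


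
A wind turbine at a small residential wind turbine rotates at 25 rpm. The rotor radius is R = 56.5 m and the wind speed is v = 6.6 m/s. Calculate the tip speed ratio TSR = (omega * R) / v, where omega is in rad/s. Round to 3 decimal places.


Convert rotational speed to rad/s:
  omega = 25 * 2 * pi / 60 = 2.618 rad/s
Compute tip speed:
  v_tip = omega * R = 2.618 * 56.5 = 147.917 m/s
Tip speed ratio:
  TSR = v_tip / v_wind = 147.917 / 6.6 = 22.412

22.412


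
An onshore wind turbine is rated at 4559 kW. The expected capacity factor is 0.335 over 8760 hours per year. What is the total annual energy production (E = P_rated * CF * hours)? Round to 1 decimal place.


Annual energy = rated_kW * capacity_factor * hours_per_year
Given: P_rated = 4559 kW, CF = 0.335, hours = 8760
E = 4559 * 0.335 * 8760
E = 13378841.4 kWh

13378841.4


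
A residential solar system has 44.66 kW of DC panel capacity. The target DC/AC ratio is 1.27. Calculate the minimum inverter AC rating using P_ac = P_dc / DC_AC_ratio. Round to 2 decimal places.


The inverter AC capacity is determined by the DC/AC ratio.
Given: P_dc = 44.66 kW, DC/AC ratio = 1.27
P_ac = P_dc / ratio = 44.66 / 1.27
P_ac = 35.17 kW

35.17


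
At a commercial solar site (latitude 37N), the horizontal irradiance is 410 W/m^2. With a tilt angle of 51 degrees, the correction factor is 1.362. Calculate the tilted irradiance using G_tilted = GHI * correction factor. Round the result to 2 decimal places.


Identify the given values:
  GHI = 410 W/m^2, tilt correction factor = 1.362
Apply the formula G_tilted = GHI * factor:
  G_tilted = 410 * 1.362
  G_tilted = 558.42 W/m^2

558.42


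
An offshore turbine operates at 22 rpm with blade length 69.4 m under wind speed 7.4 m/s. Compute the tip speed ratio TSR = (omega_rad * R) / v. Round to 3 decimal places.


Convert rotational speed to rad/s:
  omega = 22 * 2 * pi / 60 = 2.3038 rad/s
Compute tip speed:
  v_tip = omega * R = 2.3038 * 69.4 = 159.886 m/s
Tip speed ratio:
  TSR = v_tip / v_wind = 159.886 / 7.4 = 21.606

21.606


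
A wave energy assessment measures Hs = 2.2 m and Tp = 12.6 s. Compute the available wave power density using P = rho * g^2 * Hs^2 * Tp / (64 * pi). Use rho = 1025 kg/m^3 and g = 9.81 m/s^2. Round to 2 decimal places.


Apply wave power formula:
  g^2 = 9.81^2 = 96.2361
  Hs^2 = 2.2^2 = 4.84
  Numerator = rho * g^2 * Hs^2 * Tp = 1025 * 96.2361 * 4.84 * 12.6 = 6015583.88
  Denominator = 64 * pi = 201.0619
  P = 6015583.88 / 201.0619 = 29919.06 W/m

29919.06


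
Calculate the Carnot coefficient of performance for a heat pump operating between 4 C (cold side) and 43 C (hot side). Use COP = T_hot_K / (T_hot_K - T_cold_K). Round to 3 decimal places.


Convert to Kelvin:
  T_hot = 43 + 273.15 = 316.15 K
  T_cold = 4 + 273.15 = 277.15 K
Apply Carnot COP formula:
  COP = T_hot_K / (T_hot_K - T_cold_K) = 316.15 / 39.0
  COP = 8.106

8.106


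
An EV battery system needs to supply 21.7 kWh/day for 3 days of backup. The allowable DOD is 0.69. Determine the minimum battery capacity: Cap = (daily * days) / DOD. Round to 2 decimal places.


Total energy needed = daily * days = 21.7 * 3 = 65.1 kWh
Account for depth of discharge:
  Cap = total_energy / DOD = 65.1 / 0.69
  Cap = 94.35 kWh

94.35


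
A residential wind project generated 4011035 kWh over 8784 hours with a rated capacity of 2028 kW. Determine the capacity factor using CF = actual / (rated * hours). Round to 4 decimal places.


Capacity factor = actual output / maximum possible output
Maximum possible = rated * hours = 2028 * 8784 = 17813952 kWh
CF = 4011035 / 17813952
CF = 0.2252

0.2252


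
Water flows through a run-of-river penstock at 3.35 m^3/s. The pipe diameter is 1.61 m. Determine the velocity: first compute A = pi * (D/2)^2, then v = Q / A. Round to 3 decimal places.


Compute pipe cross-sectional area:
  A = pi * (D/2)^2 = pi * (1.61/2)^2 = 2.0358 m^2
Calculate velocity:
  v = Q / A = 3.35 / 2.0358
  v = 1.646 m/s

1.646


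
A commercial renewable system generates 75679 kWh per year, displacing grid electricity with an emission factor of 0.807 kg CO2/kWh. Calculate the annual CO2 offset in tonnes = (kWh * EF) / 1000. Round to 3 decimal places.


CO2 offset in kg = generation * emission_factor
CO2 offset = 75679 * 0.807 = 61072.95 kg
Convert to tonnes:
  CO2 offset = 61072.95 / 1000 = 61.073 tonnes

61.073


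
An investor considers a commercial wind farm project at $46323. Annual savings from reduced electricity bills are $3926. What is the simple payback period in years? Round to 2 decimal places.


Simple payback period = initial cost / annual savings
Payback = 46323 / 3926
Payback = 11.80 years

11.80


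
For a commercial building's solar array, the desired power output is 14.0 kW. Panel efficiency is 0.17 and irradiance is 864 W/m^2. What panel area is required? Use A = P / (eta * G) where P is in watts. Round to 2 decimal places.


Convert target power to watts: P = 14.0 * 1000 = 14000.0 W
Compute denominator: eta * G = 0.17 * 864 = 146.88
Required area A = P / (eta * G) = 14000.0 / 146.88
A = 95.32 m^2

95.32


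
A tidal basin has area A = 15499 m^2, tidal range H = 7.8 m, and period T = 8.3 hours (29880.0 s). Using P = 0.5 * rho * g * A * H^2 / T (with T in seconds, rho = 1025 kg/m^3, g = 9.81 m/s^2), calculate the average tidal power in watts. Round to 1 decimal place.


Convert period to seconds: T = 8.3 * 3600 = 29880.0 s
H^2 = 7.8^2 = 60.84
P = 0.5 * rho * g * A * H^2 / T
P = 0.5 * 1025 * 9.81 * 15499 * 60.84 / 29880.0
P = 158662.8 W

158662.8


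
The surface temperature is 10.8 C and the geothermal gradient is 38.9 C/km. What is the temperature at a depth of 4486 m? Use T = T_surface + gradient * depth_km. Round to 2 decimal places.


Convert depth to km: 4486 / 1000 = 4.486 km
Temperature increase = gradient * depth_km = 38.9 * 4.486 = 174.51 C
Temperature at depth = T_surface + delta_T = 10.8 + 174.51
T = 185.31 C

185.31


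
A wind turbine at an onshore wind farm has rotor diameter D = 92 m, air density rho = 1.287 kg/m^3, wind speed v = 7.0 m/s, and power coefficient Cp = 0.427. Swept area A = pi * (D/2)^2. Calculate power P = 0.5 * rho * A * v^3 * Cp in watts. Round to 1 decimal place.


Step 1 -- Compute swept area:
  A = pi * (D/2)^2 = pi * (92/2)^2 = 6647.61 m^2
Step 2 -- Apply wind power equation:
  P = 0.5 * rho * A * v^3 * Cp
  v^3 = 7.0^3 = 343.0
  P = 0.5 * 1.287 * 6647.61 * 343.0 * 0.427
  P = 626521.6 W

626521.6


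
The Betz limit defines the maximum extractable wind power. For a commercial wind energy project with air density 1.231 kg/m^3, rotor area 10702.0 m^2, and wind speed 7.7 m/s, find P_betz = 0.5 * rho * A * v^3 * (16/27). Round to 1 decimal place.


The Betz coefficient Cp_max = 16/27 = 0.5926
v^3 = 7.7^3 = 456.533
P_betz = 0.5 * rho * A * v^3 * Cp_max
P_betz = 0.5 * 1.231 * 10702.0 * 456.533 * 0.5926
P_betz = 1782056.2 W

1782056.2


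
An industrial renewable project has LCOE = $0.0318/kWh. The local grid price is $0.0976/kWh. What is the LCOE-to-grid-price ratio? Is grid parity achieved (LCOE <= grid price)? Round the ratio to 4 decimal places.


Compare LCOE to grid price:
  LCOE = $0.0318/kWh, Grid price = $0.0976/kWh
  Ratio = LCOE / grid_price = 0.0318 / 0.0976 = 0.3258
  Grid parity achieved (ratio <= 1)? yes

0.3258


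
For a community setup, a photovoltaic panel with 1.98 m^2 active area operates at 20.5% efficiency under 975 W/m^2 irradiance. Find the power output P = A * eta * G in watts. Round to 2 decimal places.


Use the solar power formula P = A * eta * G.
Given: A = 1.98 m^2, eta = 0.205, G = 975 W/m^2
P = 1.98 * 0.205 * 975
P = 395.75 W

395.75


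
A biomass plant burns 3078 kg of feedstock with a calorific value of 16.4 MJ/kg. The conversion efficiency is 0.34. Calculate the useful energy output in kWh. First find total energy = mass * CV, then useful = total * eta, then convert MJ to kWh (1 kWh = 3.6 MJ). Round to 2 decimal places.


Total energy = mass * CV = 3078 * 16.4 = 50479.2 MJ
Useful energy = total * eta = 50479.2 * 0.34 = 17162.93 MJ
Convert to kWh: 17162.93 / 3.6
Useful energy = 4767.48 kWh

4767.48


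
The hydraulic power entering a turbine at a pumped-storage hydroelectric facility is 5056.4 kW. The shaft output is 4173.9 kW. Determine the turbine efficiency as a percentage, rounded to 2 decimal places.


Turbine efficiency = (output power / input power) * 100
eta = (4173.9 / 5056.4) * 100
eta = 82.55%

82.55


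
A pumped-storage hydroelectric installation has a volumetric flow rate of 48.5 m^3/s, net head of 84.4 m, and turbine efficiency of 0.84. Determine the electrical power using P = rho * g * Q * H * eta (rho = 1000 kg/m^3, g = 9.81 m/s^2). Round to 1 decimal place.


Apply the hydropower formula P = rho * g * Q * H * eta
rho * g = 1000 * 9.81 = 9810.0
P = 9810.0 * 48.5 * 84.4 * 0.84
P = 33731253.4 W

33731253.4


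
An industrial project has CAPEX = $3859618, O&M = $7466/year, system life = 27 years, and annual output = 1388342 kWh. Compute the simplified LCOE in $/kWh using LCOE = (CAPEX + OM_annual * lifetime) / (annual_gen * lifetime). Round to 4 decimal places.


Total cost = CAPEX + OM * lifetime = 3859618 + 7466 * 27 = 3859618 + 201582 = 4061200
Total generation = annual * lifetime = 1388342 * 27 = 37485234 kWh
LCOE = 4061200 / 37485234
LCOE = 0.1083 $/kWh

0.1083


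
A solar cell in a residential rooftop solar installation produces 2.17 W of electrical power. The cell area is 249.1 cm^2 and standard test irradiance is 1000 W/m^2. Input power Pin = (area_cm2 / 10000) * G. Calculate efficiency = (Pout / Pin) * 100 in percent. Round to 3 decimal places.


First compute the input power:
  Pin = area_cm2 / 10000 * G = 249.1 / 10000 * 1000 = 24.91 W
Then compute efficiency:
  Efficiency = (Pout / Pin) * 100 = (2.17 / 24.91) * 100
  Efficiency = 8.711%

8.711


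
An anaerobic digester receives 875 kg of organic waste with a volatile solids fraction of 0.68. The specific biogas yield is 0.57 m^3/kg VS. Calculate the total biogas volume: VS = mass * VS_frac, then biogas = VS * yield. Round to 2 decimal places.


Compute volatile solids:
  VS = mass * VS_fraction = 875 * 0.68 = 595.0 kg
Calculate biogas volume:
  Biogas = VS * specific_yield = 595.0 * 0.57
  Biogas = 339.15 m^3

339.15


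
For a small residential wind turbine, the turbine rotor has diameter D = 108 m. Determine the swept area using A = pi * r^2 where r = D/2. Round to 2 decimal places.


Compute the rotor radius:
  r = D / 2 = 108 / 2 = 54.0 m
Calculate swept area:
  A = pi * r^2 = pi * 54.0^2
  A = 9160.88 m^2

9160.88


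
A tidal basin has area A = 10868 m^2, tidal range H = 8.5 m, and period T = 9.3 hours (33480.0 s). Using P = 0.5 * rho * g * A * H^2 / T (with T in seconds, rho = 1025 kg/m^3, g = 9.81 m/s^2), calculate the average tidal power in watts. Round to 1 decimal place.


Convert period to seconds: T = 9.3 * 3600 = 33480.0 s
H^2 = 8.5^2 = 72.25
P = 0.5 * rho * g * A * H^2 / T
P = 0.5 * 1025 * 9.81 * 10868 * 72.25 / 33480.0
P = 117913.9 W

117913.9


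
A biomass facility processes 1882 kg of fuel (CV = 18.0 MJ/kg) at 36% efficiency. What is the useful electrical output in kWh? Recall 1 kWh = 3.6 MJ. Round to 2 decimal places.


Total energy = mass * CV = 1882 * 18.0 = 33876.0 MJ
Useful energy = total * eta = 33876.0 * 0.36 = 12195.36 MJ
Convert to kWh: 12195.36 / 3.6
Useful energy = 3387.60 kWh

3387.60


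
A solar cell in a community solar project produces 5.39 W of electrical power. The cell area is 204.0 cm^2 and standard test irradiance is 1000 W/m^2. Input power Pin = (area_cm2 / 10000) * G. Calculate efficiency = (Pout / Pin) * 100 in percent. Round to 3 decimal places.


First compute the input power:
  Pin = area_cm2 / 10000 * G = 204.0 / 10000 * 1000 = 20.4 W
Then compute efficiency:
  Efficiency = (Pout / Pin) * 100 = (5.39 / 20.4) * 100
  Efficiency = 26.422%

26.422


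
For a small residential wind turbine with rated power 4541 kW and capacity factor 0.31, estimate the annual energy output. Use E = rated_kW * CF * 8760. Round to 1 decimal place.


Annual energy = rated_kW * capacity_factor * hours_per_year
Given: P_rated = 4541 kW, CF = 0.31, hours = 8760
E = 4541 * 0.31 * 8760
E = 12331539.6 kWh

12331539.6


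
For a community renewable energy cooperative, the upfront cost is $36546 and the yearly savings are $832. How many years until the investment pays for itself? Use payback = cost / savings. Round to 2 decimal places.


Simple payback period = initial cost / annual savings
Payback = 36546 / 832
Payback = 43.93 years

43.93


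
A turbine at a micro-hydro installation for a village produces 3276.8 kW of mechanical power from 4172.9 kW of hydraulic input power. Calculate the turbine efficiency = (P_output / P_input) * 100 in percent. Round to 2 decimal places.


Turbine efficiency = (output power / input power) * 100
eta = (3276.8 / 4172.9) * 100
eta = 78.53%

78.53


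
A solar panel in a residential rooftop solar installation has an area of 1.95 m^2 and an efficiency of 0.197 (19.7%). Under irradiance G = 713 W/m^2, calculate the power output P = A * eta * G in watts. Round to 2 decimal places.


Use the solar power formula P = A * eta * G.
Given: A = 1.95 m^2, eta = 0.197, G = 713 W/m^2
P = 1.95 * 0.197 * 713
P = 273.90 W

273.90


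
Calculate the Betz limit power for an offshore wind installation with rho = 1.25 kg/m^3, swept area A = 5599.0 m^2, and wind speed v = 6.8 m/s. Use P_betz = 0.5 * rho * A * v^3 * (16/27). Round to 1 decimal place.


The Betz coefficient Cp_max = 16/27 = 0.5926
v^3 = 6.8^3 = 314.432
P_betz = 0.5 * rho * A * v^3 * Cp_max
P_betz = 0.5 * 1.25 * 5599.0 * 314.432 * 0.5926
P_betz = 652038.8 W

652038.8


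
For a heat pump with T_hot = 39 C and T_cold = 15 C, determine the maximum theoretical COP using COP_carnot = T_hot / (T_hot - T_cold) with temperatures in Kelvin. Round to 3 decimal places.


Convert to Kelvin:
  T_hot = 39 + 273.15 = 312.15 K
  T_cold = 15 + 273.15 = 288.15 K
Apply Carnot COP formula:
  COP = T_hot_K / (T_hot_K - T_cold_K) = 312.15 / 24.0
  COP = 13.006

13.006


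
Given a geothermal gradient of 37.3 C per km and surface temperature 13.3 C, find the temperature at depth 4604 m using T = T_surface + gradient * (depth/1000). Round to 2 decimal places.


Convert depth to km: 4604 / 1000 = 4.604 km
Temperature increase = gradient * depth_km = 37.3 * 4.604 = 171.73 C
Temperature at depth = T_surface + delta_T = 13.3 + 171.73
T = 185.03 C

185.03


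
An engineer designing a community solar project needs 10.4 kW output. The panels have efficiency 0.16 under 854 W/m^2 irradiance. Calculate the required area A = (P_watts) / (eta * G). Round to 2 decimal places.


Convert target power to watts: P = 10.4 * 1000 = 10400.0 W
Compute denominator: eta * G = 0.16 * 854 = 136.64
Required area A = P / (eta * G) = 10400.0 / 136.64
A = 76.11 m^2

76.11


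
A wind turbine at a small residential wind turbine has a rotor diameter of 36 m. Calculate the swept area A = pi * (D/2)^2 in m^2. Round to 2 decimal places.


Compute the rotor radius:
  r = D / 2 = 36 / 2 = 18.0 m
Calculate swept area:
  A = pi * r^2 = pi * 18.0^2
  A = 1017.88 m^2

1017.88


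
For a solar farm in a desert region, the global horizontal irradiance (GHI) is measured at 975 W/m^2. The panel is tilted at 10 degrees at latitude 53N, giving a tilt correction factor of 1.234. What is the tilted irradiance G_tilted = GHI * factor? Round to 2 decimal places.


Identify the given values:
  GHI = 975 W/m^2, tilt correction factor = 1.234
Apply the formula G_tilted = GHI * factor:
  G_tilted = 975 * 1.234
  G_tilted = 1203.15 W/m^2

1203.15


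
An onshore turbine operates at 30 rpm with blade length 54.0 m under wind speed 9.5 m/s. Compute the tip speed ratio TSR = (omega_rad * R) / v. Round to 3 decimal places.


Convert rotational speed to rad/s:
  omega = 30 * 2 * pi / 60 = 3.1416 rad/s
Compute tip speed:
  v_tip = omega * R = 3.1416 * 54.0 = 169.646 m/s
Tip speed ratio:
  TSR = v_tip / v_wind = 169.646 / 9.5 = 17.857

17.857


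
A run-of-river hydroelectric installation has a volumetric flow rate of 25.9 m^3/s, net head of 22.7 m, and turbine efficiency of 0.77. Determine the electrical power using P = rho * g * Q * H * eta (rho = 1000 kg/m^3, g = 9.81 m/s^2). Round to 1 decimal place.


Apply the hydropower formula P = rho * g * Q * H * eta
rho * g = 1000 * 9.81 = 9810.0
P = 9810.0 * 25.9 * 22.7 * 0.77
P = 4441046.8 W

4441046.8


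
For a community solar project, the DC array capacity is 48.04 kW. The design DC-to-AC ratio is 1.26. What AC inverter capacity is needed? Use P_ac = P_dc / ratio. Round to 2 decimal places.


The inverter AC capacity is determined by the DC/AC ratio.
Given: P_dc = 48.04 kW, DC/AC ratio = 1.26
P_ac = P_dc / ratio = 48.04 / 1.26
P_ac = 38.13 kW

38.13


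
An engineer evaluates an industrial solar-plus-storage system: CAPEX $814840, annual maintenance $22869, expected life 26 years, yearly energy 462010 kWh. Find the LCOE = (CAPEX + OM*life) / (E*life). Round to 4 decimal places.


Total cost = CAPEX + OM * lifetime = 814840 + 22869 * 26 = 814840 + 594594 = 1409434
Total generation = annual * lifetime = 462010 * 26 = 12012260 kWh
LCOE = 1409434 / 12012260
LCOE = 0.1173 $/kWh

0.1173


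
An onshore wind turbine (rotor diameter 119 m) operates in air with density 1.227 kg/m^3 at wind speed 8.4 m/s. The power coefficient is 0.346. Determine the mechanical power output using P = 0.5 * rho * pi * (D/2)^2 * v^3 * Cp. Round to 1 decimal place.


Step 1 -- Compute swept area:
  A = pi * (D/2)^2 = pi * (119/2)^2 = 11122.02 m^2
Step 2 -- Apply wind power equation:
  P = 0.5 * rho * A * v^3 * Cp
  v^3 = 8.4^3 = 592.704
  P = 0.5 * 1.227 * 11122.02 * 592.704 * 0.346
  P = 1399304.8 W

1399304.8


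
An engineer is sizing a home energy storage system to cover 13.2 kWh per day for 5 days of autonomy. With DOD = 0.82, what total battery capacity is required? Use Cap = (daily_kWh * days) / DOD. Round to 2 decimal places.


Total energy needed = daily * days = 13.2 * 5 = 66.0 kWh
Account for depth of discharge:
  Cap = total_energy / DOD = 66.0 / 0.82
  Cap = 80.49 kWh

80.49


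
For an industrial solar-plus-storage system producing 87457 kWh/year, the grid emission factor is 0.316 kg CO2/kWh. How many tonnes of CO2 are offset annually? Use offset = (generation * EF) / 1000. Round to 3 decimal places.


CO2 offset in kg = generation * emission_factor
CO2 offset = 87457 * 0.316 = 27636.41 kg
Convert to tonnes:
  CO2 offset = 27636.41 / 1000 = 27.636 tonnes

27.636


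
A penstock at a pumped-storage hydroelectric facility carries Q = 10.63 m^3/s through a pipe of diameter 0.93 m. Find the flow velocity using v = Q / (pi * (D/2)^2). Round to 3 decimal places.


Compute pipe cross-sectional area:
  A = pi * (D/2)^2 = pi * (0.93/2)^2 = 0.6793 m^2
Calculate velocity:
  v = Q / A = 10.63 / 0.6793
  v = 15.649 m/s

15.649


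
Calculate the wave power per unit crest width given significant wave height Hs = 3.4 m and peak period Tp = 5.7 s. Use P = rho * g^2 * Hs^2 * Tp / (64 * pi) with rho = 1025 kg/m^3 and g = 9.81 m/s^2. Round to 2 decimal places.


Apply wave power formula:
  g^2 = 9.81^2 = 96.2361
  Hs^2 = 3.4^2 = 11.56
  Numerator = rho * g^2 * Hs^2 * Tp = 1025 * 96.2361 * 11.56 * 5.7 = 6499718.83
  Denominator = 64 * pi = 201.0619
  P = 6499718.83 / 201.0619 = 32326.95 W/m

32326.95


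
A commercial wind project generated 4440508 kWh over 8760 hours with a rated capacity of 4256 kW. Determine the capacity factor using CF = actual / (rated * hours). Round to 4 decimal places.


Capacity factor = actual output / maximum possible output
Maximum possible = rated * hours = 4256 * 8760 = 37282560 kWh
CF = 4440508 / 37282560
CF = 0.1191

0.1191


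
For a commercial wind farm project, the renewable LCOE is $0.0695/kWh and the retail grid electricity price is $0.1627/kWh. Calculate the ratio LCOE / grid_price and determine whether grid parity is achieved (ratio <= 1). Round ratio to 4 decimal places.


Compare LCOE to grid price:
  LCOE = $0.0695/kWh, Grid price = $0.1627/kWh
  Ratio = LCOE / grid_price = 0.0695 / 0.1627 = 0.4272
  Grid parity achieved (ratio <= 1)? yes

0.4272


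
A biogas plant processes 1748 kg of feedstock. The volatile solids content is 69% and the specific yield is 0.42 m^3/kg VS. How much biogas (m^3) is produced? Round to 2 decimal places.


Compute volatile solids:
  VS = mass * VS_fraction = 1748 * 0.69 = 1206.12 kg
Calculate biogas volume:
  Biogas = VS * specific_yield = 1206.12 * 0.42
  Biogas = 506.57 m^3

506.57


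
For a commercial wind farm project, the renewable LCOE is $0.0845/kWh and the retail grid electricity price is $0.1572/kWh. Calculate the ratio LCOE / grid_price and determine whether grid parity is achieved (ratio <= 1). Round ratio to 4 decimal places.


Compare LCOE to grid price:
  LCOE = $0.0845/kWh, Grid price = $0.1572/kWh
  Ratio = LCOE / grid_price = 0.0845 / 0.1572 = 0.5375
  Grid parity achieved (ratio <= 1)? yes

0.5375


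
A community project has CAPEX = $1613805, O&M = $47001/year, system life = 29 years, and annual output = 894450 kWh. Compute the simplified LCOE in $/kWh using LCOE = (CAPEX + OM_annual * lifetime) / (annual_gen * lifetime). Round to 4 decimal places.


Total cost = CAPEX + OM * lifetime = 1613805 + 47001 * 29 = 1613805 + 1363029 = 2976834
Total generation = annual * lifetime = 894450 * 29 = 25939050 kWh
LCOE = 2976834 / 25939050
LCOE = 0.1148 $/kWh

0.1148


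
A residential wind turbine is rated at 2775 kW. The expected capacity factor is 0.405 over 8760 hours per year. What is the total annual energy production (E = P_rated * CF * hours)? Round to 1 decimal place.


Annual energy = rated_kW * capacity_factor * hours_per_year
Given: P_rated = 2775 kW, CF = 0.405, hours = 8760
E = 2775 * 0.405 * 8760
E = 9845145.0 kWh

9845145.0


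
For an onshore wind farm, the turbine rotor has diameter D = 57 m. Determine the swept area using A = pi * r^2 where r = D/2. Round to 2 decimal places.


Compute the rotor radius:
  r = D / 2 = 57 / 2 = 28.5 m
Calculate swept area:
  A = pi * r^2 = pi * 28.5^2
  A = 2551.76 m^2

2551.76


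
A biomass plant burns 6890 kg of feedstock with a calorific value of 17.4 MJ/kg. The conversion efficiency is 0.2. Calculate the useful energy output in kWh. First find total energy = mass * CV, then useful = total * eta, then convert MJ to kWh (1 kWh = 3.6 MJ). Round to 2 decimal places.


Total energy = mass * CV = 6890 * 17.4 = 119886.0 MJ
Useful energy = total * eta = 119886.0 * 0.2 = 23977.2 MJ
Convert to kWh: 23977.2 / 3.6
Useful energy = 6660.33 kWh

6660.33


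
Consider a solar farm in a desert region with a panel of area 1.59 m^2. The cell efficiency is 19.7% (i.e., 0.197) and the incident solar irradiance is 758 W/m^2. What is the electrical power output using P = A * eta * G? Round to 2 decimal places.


Use the solar power formula P = A * eta * G.
Given: A = 1.59 m^2, eta = 0.197, G = 758 W/m^2
P = 1.59 * 0.197 * 758
P = 237.43 W

237.43


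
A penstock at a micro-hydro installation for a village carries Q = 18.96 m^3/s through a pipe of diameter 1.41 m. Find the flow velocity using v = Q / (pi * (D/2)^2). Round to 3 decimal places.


Compute pipe cross-sectional area:
  A = pi * (D/2)^2 = pi * (1.41/2)^2 = 1.5615 m^2
Calculate velocity:
  v = Q / A = 18.96 / 1.5615
  v = 12.143 m/s

12.143


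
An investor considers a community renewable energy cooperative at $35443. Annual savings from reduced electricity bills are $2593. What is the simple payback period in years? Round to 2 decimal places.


Simple payback period = initial cost / annual savings
Payback = 35443 / 2593
Payback = 13.67 years

13.67


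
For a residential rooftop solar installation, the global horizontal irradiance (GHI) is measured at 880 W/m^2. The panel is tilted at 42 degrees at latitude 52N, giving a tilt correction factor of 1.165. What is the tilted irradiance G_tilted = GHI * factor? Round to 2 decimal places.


Identify the given values:
  GHI = 880 W/m^2, tilt correction factor = 1.165
Apply the formula G_tilted = GHI * factor:
  G_tilted = 880 * 1.165
  G_tilted = 1025.20 W/m^2

1025.20


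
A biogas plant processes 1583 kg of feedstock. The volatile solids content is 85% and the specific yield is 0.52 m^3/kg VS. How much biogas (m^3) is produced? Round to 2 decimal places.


Compute volatile solids:
  VS = mass * VS_fraction = 1583 * 0.85 = 1345.55 kg
Calculate biogas volume:
  Biogas = VS * specific_yield = 1345.55 * 0.52
  Biogas = 699.69 m^3

699.69


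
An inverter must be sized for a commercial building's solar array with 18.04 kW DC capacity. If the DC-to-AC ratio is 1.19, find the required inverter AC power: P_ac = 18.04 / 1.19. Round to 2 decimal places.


The inverter AC capacity is determined by the DC/AC ratio.
Given: P_dc = 18.04 kW, DC/AC ratio = 1.19
P_ac = P_dc / ratio = 18.04 / 1.19
P_ac = 15.16 kW

15.16


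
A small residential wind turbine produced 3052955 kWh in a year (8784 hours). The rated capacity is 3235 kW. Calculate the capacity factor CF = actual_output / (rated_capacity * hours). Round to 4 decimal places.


Capacity factor = actual output / maximum possible output
Maximum possible = rated * hours = 3235 * 8784 = 28416240 kWh
CF = 3052955 / 28416240
CF = 0.1074

0.1074


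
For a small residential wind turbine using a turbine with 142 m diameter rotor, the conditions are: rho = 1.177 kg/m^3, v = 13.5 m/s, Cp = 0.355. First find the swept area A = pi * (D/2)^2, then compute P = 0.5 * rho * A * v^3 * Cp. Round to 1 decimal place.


Step 1 -- Compute swept area:
  A = pi * (D/2)^2 = pi * (142/2)^2 = 15836.77 m^2
Step 2 -- Apply wind power equation:
  P = 0.5 * rho * A * v^3 * Cp
  v^3 = 13.5^3 = 2460.375
  P = 0.5 * 1.177 * 15836.77 * 2460.375 * 0.355
  P = 8140342.8 W

8140342.8


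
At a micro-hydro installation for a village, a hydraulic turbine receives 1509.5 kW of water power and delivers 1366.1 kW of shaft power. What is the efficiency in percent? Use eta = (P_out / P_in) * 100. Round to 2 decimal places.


Turbine efficiency = (output power / input power) * 100
eta = (1366.1 / 1509.5) * 100
eta = 90.50%

90.50


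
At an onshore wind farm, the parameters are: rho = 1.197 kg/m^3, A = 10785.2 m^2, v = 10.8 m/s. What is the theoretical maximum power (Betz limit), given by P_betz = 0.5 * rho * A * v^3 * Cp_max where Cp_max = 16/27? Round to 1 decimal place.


The Betz coefficient Cp_max = 16/27 = 0.5926
v^3 = 10.8^3 = 1259.712
P_betz = 0.5 * rho * A * v^3 * Cp_max
P_betz = 0.5 * 1.197 * 10785.2 * 1259.712 * 0.5926
P_betz = 4818588.5 W

4818588.5


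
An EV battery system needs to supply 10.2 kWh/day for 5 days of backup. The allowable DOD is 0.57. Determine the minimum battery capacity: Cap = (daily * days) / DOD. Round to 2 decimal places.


Total energy needed = daily * days = 10.2 * 5 = 51.0 kWh
Account for depth of discharge:
  Cap = total_energy / DOD = 51.0 / 0.57
  Cap = 89.47 kWh

89.47


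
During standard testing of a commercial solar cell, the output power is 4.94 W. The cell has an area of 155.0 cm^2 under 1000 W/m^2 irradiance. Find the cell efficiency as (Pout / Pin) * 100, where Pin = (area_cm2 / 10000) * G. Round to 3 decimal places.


First compute the input power:
  Pin = area_cm2 / 10000 * G = 155.0 / 10000 * 1000 = 15.5 W
Then compute efficiency:
  Efficiency = (Pout / Pin) * 100 = (4.94 / 15.5) * 100
  Efficiency = 31.871%

31.871


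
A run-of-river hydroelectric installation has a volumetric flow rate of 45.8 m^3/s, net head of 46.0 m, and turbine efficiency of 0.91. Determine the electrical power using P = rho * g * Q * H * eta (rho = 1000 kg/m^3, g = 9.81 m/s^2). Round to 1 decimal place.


Apply the hydropower formula P = rho * g * Q * H * eta
rho * g = 1000 * 9.81 = 9810.0
P = 9810.0 * 45.8 * 46.0 * 0.91
P = 18807614.3 W

18807614.3


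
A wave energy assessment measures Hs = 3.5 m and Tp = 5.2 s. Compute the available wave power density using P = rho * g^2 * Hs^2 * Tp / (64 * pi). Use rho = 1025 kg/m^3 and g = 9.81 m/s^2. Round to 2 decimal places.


Apply wave power formula:
  g^2 = 9.81^2 = 96.2361
  Hs^2 = 3.5^2 = 12.25
  Numerator = rho * g^2 * Hs^2 * Tp = 1025 * 96.2361 * 12.25 * 5.2 = 6283495.56
  Denominator = 64 * pi = 201.0619
  P = 6283495.56 / 201.0619 = 31251.54 W/m

31251.54


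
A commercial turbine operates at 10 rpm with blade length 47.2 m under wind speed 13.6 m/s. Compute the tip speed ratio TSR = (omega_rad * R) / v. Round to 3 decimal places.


Convert rotational speed to rad/s:
  omega = 10 * 2 * pi / 60 = 1.0472 rad/s
Compute tip speed:
  v_tip = omega * R = 1.0472 * 47.2 = 49.428 m/s
Tip speed ratio:
  TSR = v_tip / v_wind = 49.428 / 13.6 = 3.634

3.634


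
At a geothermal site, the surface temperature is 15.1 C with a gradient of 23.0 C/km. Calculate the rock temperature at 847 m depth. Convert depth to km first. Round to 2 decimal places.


Convert depth to km: 847 / 1000 = 0.847 km
Temperature increase = gradient * depth_km = 23.0 * 0.847 = 19.48 C
Temperature at depth = T_surface + delta_T = 15.1 + 19.48
T = 34.58 C

34.58


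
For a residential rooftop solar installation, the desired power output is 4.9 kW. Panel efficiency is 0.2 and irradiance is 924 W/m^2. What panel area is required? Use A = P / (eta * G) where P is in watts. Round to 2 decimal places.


Convert target power to watts: P = 4.9 * 1000 = 4900.0 W
Compute denominator: eta * G = 0.2 * 924 = 184.8
Required area A = P / (eta * G) = 4900.0 / 184.8
A = 26.52 m^2

26.52


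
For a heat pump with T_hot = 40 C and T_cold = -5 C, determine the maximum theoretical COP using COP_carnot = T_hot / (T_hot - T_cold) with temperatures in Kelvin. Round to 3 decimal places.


Convert to Kelvin:
  T_hot = 40 + 273.15 = 313.15 K
  T_cold = -5 + 273.15 = 268.15 K
Apply Carnot COP formula:
  COP = T_hot_K / (T_hot_K - T_cold_K) = 313.15 / 45.0
  COP = 6.959

6.959


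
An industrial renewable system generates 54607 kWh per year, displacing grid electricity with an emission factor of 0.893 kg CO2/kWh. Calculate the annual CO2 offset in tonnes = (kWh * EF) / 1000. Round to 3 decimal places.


CO2 offset in kg = generation * emission_factor
CO2 offset = 54607 * 0.893 = 48764.05 kg
Convert to tonnes:
  CO2 offset = 48764.05 / 1000 = 48.764 tonnes

48.764


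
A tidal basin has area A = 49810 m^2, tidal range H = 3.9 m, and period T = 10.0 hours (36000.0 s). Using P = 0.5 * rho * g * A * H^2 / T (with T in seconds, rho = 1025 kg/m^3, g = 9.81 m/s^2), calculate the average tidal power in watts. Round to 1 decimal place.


Convert period to seconds: T = 10.0 * 3600 = 36000.0 s
H^2 = 3.9^2 = 15.21
P = 0.5 * rho * g * A * H^2 / T
P = 0.5 * 1025 * 9.81 * 49810 * 15.21 / 36000.0
P = 105805.0 W

105805.0
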